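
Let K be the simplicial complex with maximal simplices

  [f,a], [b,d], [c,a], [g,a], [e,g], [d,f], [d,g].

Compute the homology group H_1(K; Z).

We work with the vertex ordering a < b < c < d < e < f < g. The simplices of K, each written with vertices in increasing order, are:

  0-simplices (7): a, b, c, d, e, f, g
  1-simplices (7): ac, af, ag, bd, df, dg, eg

Hence C_0 ≅ Z^7, C_1 ≅ Z^7.

The boundary map ∂_1: C_1 → C_0 sends each edge [p,q] (with p < q) to q − p. For instance
  ∂ag = g − a.
As a 7×7 matrix over Z this has rank 6, with invariant factors (1,1,1,1,1,1).

From H_k ≅ ker(∂_k) / im(∂_{k+1}) we obtain:

  H_1: rank ker ∂_1 − rank ∂_2 = (7 − 6) − 0 = 1, and there is no ∂_2, so H_1 ≅ Z.

H_1 ≅ Z.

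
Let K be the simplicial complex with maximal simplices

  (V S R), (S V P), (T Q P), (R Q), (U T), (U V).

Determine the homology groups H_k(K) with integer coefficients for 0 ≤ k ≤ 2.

We work with the vertex ordering P < Q < R < S < T < U < V. The simplices of K, each written with vertices in increasing order, are:

  0-simplices (7): P, Q, R, S, T, U, V
  1-simplices (11): PQ, PS, PT, PV, QR, QT, RS, RV, SV, TU, UV
  2-simplices (3): PQT, PSV, RSV

so the chain groups are C_0 ≅ Z^7, C_1 ≅ Z^11, C_2 ≅ Z^3.

Boundary ∂_1: C_1 → C_0 is given by ∂[p,q] = [q] − [p].
As a 7×11 matrix over Z this has rank 6, with invariant factors (1,1,1,1,1,1).

∂_2: C_2 → C_1 sends each 2-simplex [p,q,r] to [q,r] − [p,r] + [p,q]. For instance
  ∂PSV = SV − PV + PS,
  ∂RSV = SV − RV + RS.
The 11×3 boundary matrix has rank 3 and Smith normal form diag(1,1,1).

Computing H_k = (kernel of ∂_k) / (image of ∂_{k+1}):

  H_0: rank C_0 − rank ∂_1 = 7 − 6 = 1, and the invariant factors of ∂_1 are all 1, so H_0 ≅ Z.
  H_1: rank ker ∂_1 − rank ∂_2 = (11 − 6) − 3 = 2, and the invariant factors of ∂_2 are all 1, so H_1 ≅ Z^2.
  H_2: rank ker ∂_2 − rank ∂_3 = (3 − 3) − 0 = 0, and there is no ∂_3, so H_2 ≅ 0.

H_0 ≅ Z,  H_1 ≅ Z^2,  H_2 = 0.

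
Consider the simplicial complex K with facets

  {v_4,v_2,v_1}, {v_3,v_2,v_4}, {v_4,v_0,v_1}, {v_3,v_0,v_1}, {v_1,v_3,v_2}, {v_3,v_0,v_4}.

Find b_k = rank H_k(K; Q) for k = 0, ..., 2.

b_0 = 1, b_1 = 0, b_2 = 1.

Fix the vertex order v_0 < v_1 < v_2 < v_3 < v_4 and write every simplex with vertices in increasing order. Then dim K = 2 and the simplices of K are:

  0-simplices (5): [v_0], [v_1], [v_2], [v_3], [v_4]
  1-simplices (9): [v_0,v_1], [v_0,v_3], [v_0,v_4], [v_1,v_2], [v_1,v_3], [v_1,v_4], [v_2,v_3], [v_2,v_4], [v_3,v_4]
  2-simplices (6): [v_0,v_1,v_3], [v_0,v_1,v_4], [v_0,v_3,v_4], [v_1,v_2,v_3], [v_1,v_2,v_4], [v_2,v_3,v_4]

giving chain groups C_0 ≅ Z^5, C_1 ≅ Z^9, C_2 ≅ Z^6.

∂_1: C_1 → C_0 maps an edge to its endpoints' difference, ∂[p,q] = q − p.
As a 5×9 matrix over Z this has rank 4, with invariant factors (1,1,1,1).

∂_2: C_2 → C_1 sends each 2-simplex [p,q,r] to [q,r] − [p,r] + [p,q]. For instance
  ∂[v_1,v_2,v_3] = [v_2,v_3] − [v_1,v_3] + [v_1,v_2],
  ∂[v_0,v_1,v_4] = [v_1,v_4] − [v_0,v_4] + [v_0,v_1].
This gives a 9×6 integer matrix of rank 5; reducing to Smith normal form yields diagonal entries (1,1,1,1,1).

Now H_k = ker ∂_k / im ∂_{k+1}, so:

  H_0: rank C_0 − rank ∂_1 = 5 − 4 = 1, and the invariant factors of ∂_1 are all 1, so H_0 ≅ Z.
  H_1: rank ker ∂_1 − rank ∂_2 = (9 − 4) − 5 = 0, and the invariant factors of ∂_2 are all 1, so H_1 ≅ 0.
  H_2: rank ker ∂_2 − rank ∂_3 = (6 − 5) − 0 = 1, and there is no ∂_3, so H_2 ≅ Z.

As a check, the Euler characteristic is 5 − 9 + 6 = 2, which agrees with 1 − 0 + 1 = 2.

Hence the Betti numbers are b_0 = 1, b_1 = 0, b_2 = 1.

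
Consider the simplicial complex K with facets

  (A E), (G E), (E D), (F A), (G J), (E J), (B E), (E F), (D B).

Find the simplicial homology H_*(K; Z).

H_0 = Z,  H_1 = Z^3.

Take the total order A < B < D < E < F < G < J on the vertex set. Then K (dimension 1) consists of the simplices:

  0-simplices (7): A, B, D, E, F, G, J
  1-simplices (9): AE, AF, BD, BE, DE, EF, EG, EJ, GJ

so the chain groups are C_0 ≅ Z^7, C_1 ≅ Z^9.

The boundary map ∂_1: C_1 → C_0 sends each edge [p,q] (with p < q) to q − p. For instance
  ∂BE = E − B.
The 7×9 boundary matrix has rank 6 and Smith normal form diag(1,1,1,1,1,1).

Reading off H_k = ker ∂_k / im ∂_{k+1}:

  H_0: rank C_0 − rank ∂_1 = 7 − 6 = 1, and the invariant factors of ∂_1 are all 1, so H_0 ≅ Z.
  H_1: rank ker ∂_1 − rank ∂_2 = (9 − 6) − 0 = 3, and there is no ∂_2, so H_1 ≅ Z^3.

As a check, the Euler characteristic is 7 − 9 = -2, which agrees with 1 − 3 = -2.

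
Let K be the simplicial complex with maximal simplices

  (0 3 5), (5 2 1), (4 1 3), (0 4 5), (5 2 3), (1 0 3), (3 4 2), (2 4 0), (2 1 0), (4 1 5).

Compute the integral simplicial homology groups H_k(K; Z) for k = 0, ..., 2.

H_0 = Z,  H_1 = Z_2,  H_2 = 0.

Fix the vertex order 0 < 1 < 2 < 3 < 4 < 5 and write every simplex with vertices in increasing order. Then dim K = 2 and the simplices of K are:

  0-simplices (6): [0], [1], [2], [3], [4], [5]
  1-simplices (15): [0,1], [0,2], [0,3], [0,4], [0,5], [1,2], [1,3], [1,4], [1,5], [2,3], [2,4], [2,5], [3,4], [3,5], [4,5]
  2-simplices (10): [0,1,2], [0,1,3], [0,2,4], [0,3,5], [0,4,5], [1,2,5], [1,3,4], [1,4,5], [2,3,4], [2,3,5]

giving chain groups C_0 ≅ Z^6, C_1 ≅ Z^15, C_2 ≅ Z^10.

∂_1: C_1 → C_0 maps an edge to its endpoints' difference, ∂[p,q] = q − p. For instance
  ∂[0,2] = [2] − [0].
This gives a 6×15 integer matrix of rank 5; reducing to Smith normal form yields diagonal entries (1,1,1,1,1).

Boundary ∂_2: C_2 → C_1 acts by ∂[p,q,r] = [q,r] − [p,r] + [p,q]. For instance
  ∂[2,3,4] = [3,4] − [2,4] + [2,3],
  ∂[1,4,5] = [4,5] − [1,5] + [1,4].
As a 15×10 matrix over Z this has rank 10, with invariant factors (1,1,1,1,1,1,1,1,1,2).

Now H_k = ker ∂_k / im ∂_{k+1}, so:

  H_0: rank C_0 − rank ∂_1 = 6 − 5 = 1, and the invariant factors of ∂_1 are all 1, so H_0 = Z.
  H_1: rank ker ∂_1 − rank ∂_2 = (15 − 5) − 10 = 0, and ∂_2 has invariant factor 2 > 1, so H_1 = Z_2.
  H_2: rank ker ∂_2 − rank ∂_3 = (10 − 10) − 0 = 0, and there is no ∂_3, so H_2 = 0.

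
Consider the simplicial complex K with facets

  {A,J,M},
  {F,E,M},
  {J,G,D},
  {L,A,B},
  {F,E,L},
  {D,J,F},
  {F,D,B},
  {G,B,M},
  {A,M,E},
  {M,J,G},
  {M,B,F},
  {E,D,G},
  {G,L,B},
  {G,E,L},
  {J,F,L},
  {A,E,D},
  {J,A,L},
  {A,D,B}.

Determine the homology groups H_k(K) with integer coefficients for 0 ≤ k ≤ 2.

H_0 = Z,  H_1 = Z^2,  H_2 = Z.

Fix the vertex order A < B < D < E < F < G < J < L < M and write every simplex with vertices in increasing order. Then dim K = 2 and the simplices of K are:

  0-simplices (9): A, B, D, E, F, G, J, L, M
  1-simplices (27): AB, AD, AE, AJ, AL, AM, BD, BF, BG, BL, BM, DE, DF, DG, DJ, EF, EG, EL, EM, FJ, FL, FM, GJ, GL, GM, JL, JM
  2-simplices (18): ABD, ABL, ADE, AEM, AJL, AJM, BDF, BFM, BGL, BGM, DEG, DFJ, DGJ, EFL, EFM, EGL, FJL, GJM

giving chain groups C_0 ≅ Z^9, C_1 ≅ Z^27, C_2 ≅ Z^18.

The boundary map ∂_1: C_1 → C_0 maps an edge to its endpoints' difference, ∂[p,q] = q − p. For instance
  ∂DG = G − D.
This gives a 9×27 integer matrix of rank 8; reducing to Smith normal form yields diagonal entries (1,1,1,1,1,1,1,1).

The boundary map ∂_2: C_2 → C_1 sends each 2-simplex [p,q,r] to [q,r] − [p,r] + [p,q]. For instance
  ∂BDF = DF − BF + BD,
  ∂DEG = EG − DG + DE.
This gives a 27×18 integer matrix of rank 17; reducing to Smith normal form yields diagonal entries (1,1,1,1,1,1,1,1,1,1,1,1,1,1,1,1,1).

Computing H_k = (kernel of ∂_k) / (image of ∂_{k+1}):

  H_0: rank C_0 − rank ∂_1 = 9 − 8 = 1, and the invariant factors of ∂_1 are all 1, so H_0 = Z.
  H_1: rank ker ∂_1 − rank ∂_2 = (27 − 8) − 17 = 2, and the invariant factors of ∂_2 are all 1, so H_1 = Z^2.
  H_2: rank ker ∂_2 − rank ∂_3 = (18 − 17) − 0 = 1, and there is no ∂_3, so H_2 = Z.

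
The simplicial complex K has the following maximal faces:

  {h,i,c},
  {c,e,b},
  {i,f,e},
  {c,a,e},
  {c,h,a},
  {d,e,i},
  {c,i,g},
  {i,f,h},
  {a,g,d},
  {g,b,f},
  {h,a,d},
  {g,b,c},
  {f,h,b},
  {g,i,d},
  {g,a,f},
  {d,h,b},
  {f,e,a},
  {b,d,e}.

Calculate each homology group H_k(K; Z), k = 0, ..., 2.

We work with the vertex ordering a < b < c < d < e < f < g < h < i. The simplices of K, each written with vertices in increasing order, are:

  0-simplices (9): a, b, c, d, e, f, g, h, i
  1-simplices (27): ac, ad, ae, af, ag, ah, bc, bd, be, bf, bg, bh, ce, cg, ch, ci, de, dg, dh, di, ef, ei, fg, fh, fi, gi, hi
  2-simplices (18): ace, ach, adg, adh, aef, afg, bce, bcg, bde, bdh, bfg, bfh, cgi, chi, dei, dgi, efi, fhi

Hence C_0 ≅ Z^9, C_1 ≅ Z^27, C_2 ≅ Z^18.

∂_1: C_1 → C_0 is given by ∂[p,q] = [q] − [p].
The resulting 9×27 matrix has rank 8, and its Smith normal form has invariant factors (1,1,1,1,1,1,1,1).

The boundary map ∂_2: C_2 → C_1 acts by ∂[p,q,r] = [q,r] − [p,r] + [p,q]. For instance
  ∂chi = hi − ci + ch,
  ∂cgi = gi − ci + cg.
This gives a 27×18 integer matrix of rank 17; reducing to Smith normal form yields diagonal entries (1,1,1,1,1,1,1,1,1,1,1,1,1,1,1,1,1).

From H_k ≅ ker(∂_k) / im(∂_{k+1}) we obtain:

  H_0: rank C_0 − rank ∂_1 = 9 − 8 = 1, and the invariant factors of ∂_1 are all 1, so H_0 ≅ Z.
  H_1: rank ker ∂_1 − rank ∂_2 = (27 − 8) − 17 = 2, and the invariant factors of ∂_2 are all 1, so H_1 ≅ Z^2.
  H_2: rank ker ∂_2 − rank ∂_3 = (18 − 17) − 0 = 1, and there is no ∂_3, so H_2 ≅ Z.

H_0 ≅ Z,  H_1 ≅ Z^2,  H_2 ≅ Z.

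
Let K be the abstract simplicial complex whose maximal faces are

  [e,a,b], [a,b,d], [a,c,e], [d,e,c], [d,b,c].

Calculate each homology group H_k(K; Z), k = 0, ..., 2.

H_0 ≅ Z,  H_1 ≅ Z,  H_2 = 0.

Fix the vertex order a < b < c < d < e and write every simplex with vertices in increasing order. Then dim K = 2 and the simplices of K are:

  0-simplices (5): a, b, c, d, e
  1-simplices (10): ab, ac, ad, ae, bc, bd, be, cd, ce, de
  2-simplices (5): abd, abe, ace, bcd, cde

so the chain groups are C_0 ≅ Z^5, C_1 ≅ Z^10, C_2 ≅ Z^5.

The boundary map ∂_1: C_1 → C_0 maps an edge to its endpoints' difference, ∂[p,q] = q − p. For instance
  ∂ad = d − a.
This gives a 5×10 integer matrix of rank 4; reducing to Smith normal form yields diagonal entries (1,1,1,1).

Boundary ∂_2: C_2 → C_1 sends each 2-simplex [p,q,r] to [q,r] − [p,r] + [p,q]. For instance
  ∂ace = ce − ae + ac,
  ∂abd = bd − ad + ab.
The 10×5 boundary matrix has rank 5 and Smith normal form diag(1,1,1,1,1).

From H_k ≅ ker(∂_k) / im(∂_{k+1}) we obtain:

  H_0: rank C_0 − rank ∂_1 = 5 − 4 = 1, and the invariant factors of ∂_1 are all 1, so H_0 ≅ Z.
  H_1: rank ker ∂_1 − rank ∂_2 = (10 − 4) − 5 = 1, and the invariant factors of ∂_2 are all 1, so H_1 ≅ Z.
  H_2: rank ker ∂_2 − rank ∂_3 = (5 − 5) − 0 = 0, and there is no ∂_3, so H_2 ≅ 0.

As a check, the Euler characteristic is 5 − 10 + 5 = 0, which agrees with 1 − 1 + 0 = 0.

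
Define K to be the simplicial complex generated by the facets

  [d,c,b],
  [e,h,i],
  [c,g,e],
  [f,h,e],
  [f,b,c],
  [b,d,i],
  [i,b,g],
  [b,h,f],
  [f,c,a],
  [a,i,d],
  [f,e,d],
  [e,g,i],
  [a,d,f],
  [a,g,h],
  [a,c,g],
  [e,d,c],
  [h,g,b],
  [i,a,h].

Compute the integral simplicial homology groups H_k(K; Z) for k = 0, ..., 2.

H_0 ≅ Z,  H_1 ≅ Z × Z/2,  H_2 = 0.

We work with the vertex ordering a < b < c < d < e < f < g < h < i. The simplices of K, each written with vertices in increasing order, are:

  0-simplices (9): a, b, c, d, e, f, g, h, i
  1-simplices (27): ac, ad, af, ag, ah, ai, bc, bd, bf, bg, bh, bi, cd, ce, cf, cg, de, df, di, ef, eg, eh, ei, fh, gh, gi, hi
  2-simplices (18): acf, acg, adf, adi, agh, ahi, bcd, bcf, bdi, bfh, bgh, bgi, cde, ceg, def, efh, egi, ehi

giving chain groups C_0 ≅ Z^9, C_1 ≅ Z^27, C_2 ≅ Z^18.

Boundary ∂_1: C_1 → C_0 is given by ∂[p,q] = [q] − [p]. For instance
  ∂ce = e − c.
The resulting 9×27 matrix has rank 8, and its Smith normal form has invariant factors (1,1,1,1,1,1,1,1).

Boundary ∂_2: C_2 → C_1 maps a triangle to the signed sum of its edges. For instance
  ∂acf = cf − af + ac,
  ∂bgh = gh − bh + bg.
As a 27×18 matrix over Z this has rank 18, with invariant factors (1,1,1,1,1,1,1,1,1,1,1,1,1,1,1,1,1,2).

From H_k ≅ ker(∂_k) / im(∂_{k+1}) we obtain:

  H_0: rank C_0 − rank ∂_1 = 9 − 8 = 1, and the invariant factors of ∂_1 are all 1, so H_0 = Z.
  H_1: rank ker ∂_1 − rank ∂_2 = (27 − 8) − 18 = 1, and ∂_2 has invariant factor 2 > 1, so H_1 = Z × Z/2.
  H_2: rank ker ∂_2 − rank ∂_3 = (18 − 18) − 0 = 0, and there is no ∂_3, so H_2 = 0.

As a check, the Euler characteristic is 9 − 27 + 18 = 0, which agrees with 1 − 1 + 0 = 0.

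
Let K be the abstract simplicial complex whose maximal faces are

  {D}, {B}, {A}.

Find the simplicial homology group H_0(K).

We work with the vertex ordering A < B < D. The simplices of K, each written with vertices in increasing order, are:

  0-simplices (3): A, B, D

Hence C_0 ≅ Z^3.

From H_k ≅ ker(∂_k) / im(∂_{k+1}) we obtain:

  H_0: rank C_0 − rank ∂_1 = 3 − 0 = 3, and there is no ∂_1, so H_0 = Z^3.

H_0 ≅ Z^3.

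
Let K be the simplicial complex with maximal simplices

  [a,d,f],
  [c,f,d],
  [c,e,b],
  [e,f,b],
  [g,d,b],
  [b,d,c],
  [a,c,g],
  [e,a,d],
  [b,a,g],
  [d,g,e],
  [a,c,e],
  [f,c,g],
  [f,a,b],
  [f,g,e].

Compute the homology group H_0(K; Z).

We work with the vertex ordering a < b < c < d < e < f < g. The simplices of K, each written with vertices in increasing order, are:

  0-simplices (7): a, b, c, d, e, f, g
  1-simplices (21): ab, ac, ad, ae, af, ag, bc, bd, be, bf, bg, cd, ce, cf, cg, de, df, dg, ef, eg, fg
  2-simplices (14): abf, abg, ace, acg, ade, adf, bcd, bce, bdg, bef, cdf, cfg, deg, efg

Hence C_0 ≅ Z^7, C_1 ≅ Z^21, C_2 ≅ Z^14.

The boundary map ∂_1: C_1 → C_0 maps an edge to its endpoints' difference, ∂[p,q] = q − p.
The 7×21 boundary matrix has rank 6 and Smith normal form diag(1,1,1,1,1,1).

The boundary map ∂_2: C_2 → C_1 acts by ∂[p,q,r] = [q,r] − [p,r] + [p,q]. For instance
  ∂abg = bg − ag + ab,
  ∂ace = ce − ae + ac.
This gives a 21×14 integer matrix of rank 13; reducing to Smith normal form yields diagonal entries (1,1,1,1,1,1,1,1,1,1,1,1,1).

From H_k ≅ ker(∂_k) / im(∂_{k+1}) we obtain:

  H_0: rank C_0 − rank ∂_1 = 7 − 6 = 1, and the invariant factors of ∂_1 are all 1, so H_0 ≅ Z.

H_0 ≅ Z.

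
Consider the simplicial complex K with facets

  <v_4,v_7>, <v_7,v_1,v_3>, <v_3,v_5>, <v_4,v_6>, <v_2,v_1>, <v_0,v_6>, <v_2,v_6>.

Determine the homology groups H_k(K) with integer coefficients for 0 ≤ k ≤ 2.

Fix the vertex order v_0 < v_1 < v_2 < v_3 < v_4 < v_5 < v_6 < v_7 and write every simplex with vertices in increasing order. Then dim K = 2 and the simplices of K are:

  0-simplices (8): [v_0], [v_1], [v_2], [v_3], [v_4], [v_5], [v_6], [v_7]
  1-simplices (9): [v_0,v_6], [v_1,v_2], [v_1,v_3], [v_1,v_7], [v_2,v_6], [v_3,v_5], [v_3,v_7], [v_4,v_6], [v_4,v_7]
  2-simplices (1): [v_1,v_3,v_7]

giving chain groups C_0 ≅ Z^8, C_1 ≅ Z^9, C_2 ≅ Z^1.

Boundary ∂_1: C_1 → C_0 sends each edge [p,q] (with p < q) to q − p.
The resulting 8×9 matrix has rank 7, and its Smith normal form has invariant factors (1,1,1,1,1,1,1).

Boundary ∂_2: C_2 → C_1 maps a triangle to the signed sum of its edges. For instance
  ∂[v_1,v_3,v_7] = [v_3,v_7] − [v_1,v_7] + [v_1,v_3].
The resulting 9×1 matrix has rank 1, and its Smith normal form has invariant factors (1).

Computing H_k = (kernel of ∂_k) / (image of ∂_{k+1}):

  H_0: rank C_0 − rank ∂_1 = 8 − 7 = 1, and the invariant factors of ∂_1 are all 1, so H_0 ≅ Z.
  H_1: rank ker ∂_1 − rank ∂_2 = (9 − 7) − 1 = 1, and the invariant factors of ∂_2 are all 1, so H_1 ≅ Z.
  H_2: rank ker ∂_2 − rank ∂_3 = (1 − 1) − 0 = 0, and there is no ∂_3, so H_2 ≅ 0.

As a check, the Euler characteristic is 8 − 9 + 1 = 0, which agrees with 1 − 1 + 0 = 0.

H_0 ≅ Z,  H_1 ≅ Z,  H_2 = 0.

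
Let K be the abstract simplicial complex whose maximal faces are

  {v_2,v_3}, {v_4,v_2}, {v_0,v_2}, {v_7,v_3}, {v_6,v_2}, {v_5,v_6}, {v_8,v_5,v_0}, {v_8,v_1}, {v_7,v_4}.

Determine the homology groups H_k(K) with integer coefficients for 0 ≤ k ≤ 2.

H_0 ≅ Z,  H_1 ≅ Z^2,  H_2 = 0.

Take the total order v_0 < v_1 < v_2 < v_3 < v_4 < v_5 < v_6 < v_7 < v_8 on the vertex set. Then K (dimension 2) consists of the simplices:

  0-simplices (9): [v_0], [v_1], [v_2], [v_3], [v_4], [v_5], [v_6], [v_7], [v_8]
  1-simplices (11): [v_0,v_2], [v_0,v_5], [v_0,v_8], [v_1,v_8], [v_2,v_3], [v_2,v_4], [v_2,v_6], [v_3,v_7], [v_4,v_7], [v_5,v_6], [v_5,v_8]
  2-simplices (1): [v_0,v_5,v_8]

so the chain groups are C_0 ≅ Z^9, C_1 ≅ Z^11, C_2 ≅ Z^1.

The boundary map ∂_1: C_1 → C_0 maps an edge to its endpoints' difference, ∂[p,q] = q − p.
This gives a 9×11 integer matrix of rank 8; reducing to Smith normal form yields diagonal entries (1,1,1,1,1,1,1,1).

The boundary map ∂_2: C_2 → C_1 acts by ∂[p,q,r] = [q,r] − [p,r] + [p,q]. For instance
  ∂[v_0,v_5,v_8] = [v_5,v_8] − [v_0,v_8] + [v_0,v_5].
The resulting 11×1 matrix has rank 1, and its Smith normal form has invariant factors (1).

From H_k ≅ ker(∂_k) / im(∂_{k+1}) we obtain:

  H_0: rank C_0 − rank ∂_1 = 9 − 8 = 1, and the invariant factors of ∂_1 are all 1, so H_0 ≅ Z.
  H_1: rank ker ∂_1 − rank ∂_2 = (11 − 8) − 1 = 2, and the invariant factors of ∂_2 are all 1, so H_1 ≅ Z^2.
  H_2: rank ker ∂_2 − rank ∂_3 = (1 − 1) − 0 = 0, and there is no ∂_3, so H_2 ≅ 0.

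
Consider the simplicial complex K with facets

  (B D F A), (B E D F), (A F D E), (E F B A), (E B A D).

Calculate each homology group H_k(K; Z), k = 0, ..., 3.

H_0 = Z,  H_1 = 0,  H_2 = 0,  H_3 = Z.

K has 5 vertices, 10 edges, 10 triangles, 5 3-simplices.
rank ∂_0 = 0, rank ∂_1 = 4 ⇒ b_0 = 5 − 0 − 4 = 1; all invariant factors of ∂_1 are 1 so no torsion. So H_0 ≅ Z.
rank ∂_1 = 4, rank ∂_2 = 6 ⇒ b_1 = 10 − 4 − 6 = 0; all invariant factors of ∂_2 are 1 so no torsion. So H_1 ≅ 0.
rank ∂_2 = 6, rank ∂_3 = 4 ⇒ b_2 = 10 − 6 − 4 = 0; all invariant factors of ∂_3 are 1 so no torsion. So H_2 ≅ 0.
rank ∂_3 = 4, rank ∂_4 = 0 ⇒ b_3 = 5 − 4 − 0 = 1. So H_3 ≅ Z.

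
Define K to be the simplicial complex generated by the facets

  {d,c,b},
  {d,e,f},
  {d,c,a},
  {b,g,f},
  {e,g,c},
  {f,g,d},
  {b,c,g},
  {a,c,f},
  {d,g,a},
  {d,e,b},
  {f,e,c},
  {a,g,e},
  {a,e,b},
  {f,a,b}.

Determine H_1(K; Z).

Order the vertices as a < b < c < d < e < f < g. Listing each simplex with vertices in this order, K has dimension 2 with simplices:

  0-simplices (7): a, b, c, d, e, f, g
  1-simplices (21): ab, ac, ad, ae, af, ag, bc, bd, be, bf, bg, cd, ce, cf, cg, de, df, dg, ef, eg, fg
  2-simplices (14): abe, abf, acd, acf, adg, aeg, bcd, bcg, bde, bfg, cef, ceg, def, dfg

so the chain groups are C_0 ≅ Z^7, C_1 ≅ Z^21, C_2 ≅ Z^14.

The boundary map ∂_1: C_1 → C_0 sends each edge [p,q] (with p < q) to q − p. For instance
  ∂cg = g − c.
This gives a 7×21 integer matrix of rank 6; reducing to Smith normal form yields diagonal entries (1,1,1,1,1,1).

The boundary map ∂_2: C_2 → C_1 sends each 2-simplex [p,q,r] to [q,r] − [p,r] + [p,q]. For instance
  ∂dfg = fg − dg + df,
  ∂adg = dg − ag + ad.
The resulting 21×14 matrix has rank 13, and its Smith normal form has invariant factors (1,1,1,1,1,1,1,1,1,1,1,1,1).

Reading off H_k = ker ∂_k / im ∂_{k+1}:

  H_1: rank ker ∂_1 − rank ∂_2 = (21 − 6) − 13 = 2, and the invariant factors of ∂_2 are all 1, so H_1 ≅ Z^2.

H_1 ≅ Z^2.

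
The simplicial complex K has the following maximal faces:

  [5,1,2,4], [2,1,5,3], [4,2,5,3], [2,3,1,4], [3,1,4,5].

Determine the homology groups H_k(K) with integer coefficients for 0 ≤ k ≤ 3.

H_0 = Z,  H_1 = 0,  H_2 = 0,  H_3 = Z.

Take the total order 1 < 2 < 3 < 4 < 5 on the vertex set. Then K (dimension 3) consists of the simplices:

  0-simplices (5): [1], [2], [3], [4], [5]
  1-simplices (10): [1,2], [1,3], [1,4], [1,5], [2,3], [2,4], [2,5], [3,4], [3,5], [4,5]
  2-simplices (10): [1,2,3], [1,2,4], [1,2,5], [1,3,4], [1,3,5], [1,4,5], [2,3,4], [2,3,5], [2,4,5], [3,4,5]
  3-simplices (5): [1,2,3,4], [1,2,3,5], [1,2,4,5], [1,3,4,5], [2,3,4,5]

Hence C_0 ≅ Z^5, C_1 ≅ Z^10, C_2 ≅ Z^10, C_3 ≅ Z^5.

Boundary ∂_1: C_1 → C_0 sends each edge [p,q] (with p < q) to q − p. For instance
  ∂[2,3] = [3] − [2].
The resulting 5×10 matrix has rank 4, and its Smith normal form has invariant factors (1,1,1,1).

Boundary ∂_2: C_2 → C_1 maps a triangle to the signed sum of its edges. For instance
  ∂[1,2,4] = [2,4] − [1,4] + [1,2],
  ∂[1,4,5] = [4,5] − [1,5] + [1,4].
As a 10×10 matrix over Z this has rank 6, with invariant factors (1,1,1,1,1,1).

∂_3: C_3 → C_2 sends each 3-simplex σ to the alternating sum Σ_i (−1)^i (σ with its i-th vertex removed). For instance
  ∂[1,2,3,4] = [2,3,4] − [1,3,4] + [1,2,4] − [1,2,3],
  ∂[2,3,4,5] = [3,4,5] − [2,4,5] + [2,3,5] − [2,3,4].
The 10×5 boundary matrix has rank 4 and Smith normal form diag(1,1,1,1).

Computing H_k = (kernel of ∂_k) / (image of ∂_{k+1}):

  H_0: rank C_0 − rank ∂_1 = 5 − 4 = 1, and the invariant factors of ∂_1 are all 1, so H_0 = Z.
  H_1: rank ker ∂_1 − rank ∂_2 = (10 − 4) − 6 = 0, and the invariant factors of ∂_2 are all 1, so H_1 = 0.
  H_2: rank ker ∂_2 − rank ∂_3 = (10 − 6) − 4 = 0, and the invariant factors of ∂_3 are all 1, so H_2 = 0.
  H_3: rank ker ∂_3 − rank ∂_4 = (5 − 4) − 0 = 1, and there is no ∂_4, so H_3 = Z.

As a check, the Euler characteristic is 5 − 10 + 10 − 5 = 0, which agrees with 1 − 0 + 0 − 1 = 0.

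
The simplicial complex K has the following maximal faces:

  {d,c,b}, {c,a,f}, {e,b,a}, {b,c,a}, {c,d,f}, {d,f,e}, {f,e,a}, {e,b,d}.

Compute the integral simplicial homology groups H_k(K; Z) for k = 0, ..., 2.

H_0 = Z,  H_1 = 0,  H_2 = Z.

K has 6 vertices, 12 edges, 8 triangles.
rank ∂_0 = 0, rank ∂_1 = 5 ⇒ b_0 = 6 − 0 − 5 = 1; all invariant factors of ∂_1 are 1 so no torsion. So H_0 = Z.
rank ∂_1 = 5, rank ∂_2 = 7 ⇒ b_1 = 12 − 5 − 7 = 0; all invariant factors of ∂_2 are 1 so no torsion. So H_1 = 0.
rank ∂_2 = 7, rank ∂_3 = 0 ⇒ b_2 = 8 − 7 − 0 = 1. So H_2 = Z.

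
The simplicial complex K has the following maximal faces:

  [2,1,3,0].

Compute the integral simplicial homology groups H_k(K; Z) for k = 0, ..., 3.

Fix the vertex order 0 < 1 < 2 < 3 and write every simplex with vertices in increasing order. Then dim K = 3 and the simplices of K are:

  0-simplices (4): [0], [1], [2], [3]
  1-simplices (6): [0,1], [0,2], [0,3], [1,2], [1,3], [2,3]
  2-simplices (4): [0,1,2], [0,1,3], [0,2,3], [1,2,3]
  3-simplices (1): [0,1,2,3]

Hence C_0 ≅ Z^4, C_1 ≅ Z^6, C_2 ≅ Z^4, C_3 ≅ Z^1.

Boundary ∂_1: C_1 → C_0 is given by ∂[p,q] = [q] − [p]. For instance
  ∂[0,2] = [2] − [0].
This gives a 4×6 integer matrix of rank 3; reducing to Smith normal form yields diagonal entries (1,1,1).

The boundary map ∂_2: C_2 → C_1 acts by ∂[p,q,r] = [q,r] − [p,r] + [p,q]. For instance
  ∂[0,1,3] = [1,3] − [0,3] + [0,1],
  ∂[0,2,3] = [2,3] − [0,3] + [0,2].
The 6×4 boundary matrix has rank 3 and Smith normal form diag(1,1,1).

Boundary ∂_3: C_3 → C_2 sends each 3-simplex σ to the alternating sum Σ_i (−1)^i (σ with its i-th vertex removed). For instance
  ∂[0,1,2,3] = [1,2,3] − [0,2,3] + [0,1,3] − [0,1,2].
The 4×1 boundary matrix has rank 1 and Smith normal form diag(1).

Reading off H_k = ker ∂_k / im ∂_{k+1}:

  H_0: rank C_0 − rank ∂_1 = 4 − 3 = 1, and the invariant factors of ∂_1 are all 1, so H_0 ≅ Z.
  H_1: rank ker ∂_1 − rank ∂_2 = (6 − 3) − 3 = 0, and the invariant factors of ∂_2 are all 1, so H_1 ≅ 0.
  H_2: rank ker ∂_2 − rank ∂_3 = (4 − 3) − 1 = 0, and the invariant factors of ∂_3 are all 1, so H_2 ≅ 0.
  H_3: rank ker ∂_3 − rank ∂_4 = (1 − 1) − 0 = 0, and there is no ∂_4, so H_3 ≅ 0.

As a check, the Euler characteristic is 4 − 6 + 4 − 1 = 1, which agrees with 1 − 0 + 0 − 0 = 1.
(K is a triangulation of the 3-simplex.)

H_0 ≅ Z,  H_1 = 0,  H_2 = 0,  H_3 = 0.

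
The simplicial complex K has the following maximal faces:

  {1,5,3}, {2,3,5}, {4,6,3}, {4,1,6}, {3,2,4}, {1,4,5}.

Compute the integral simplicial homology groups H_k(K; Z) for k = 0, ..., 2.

Fix the vertex order 1 < 2 < 3 < 4 < 5 < 6 and write every simplex with vertices in increasing order. Then dim K = 2 and the simplices of K are:

  0-simplices (6): [1], [2], [3], [4], [5], [6]
  1-simplices (12): [1,3], [1,4], [1,5], [1,6], [2,3], [2,4], [2,5], [3,4], [3,5], [3,6], [4,5], [4,6]
  2-simplices (6): [1,3,5], [1,4,5], [1,4,6], [2,3,4], [2,3,5], [3,4,6]

giving chain groups C_0 ≅ Z^6, C_1 ≅ Z^12, C_2 ≅ Z^6.

Boundary ∂_1: C_1 → C_0 is given by ∂[p,q] = [q] − [p].
This gives a 6×12 integer matrix of rank 5; reducing to Smith normal form yields diagonal entries (1,1,1,1,1).

∂_2: C_2 → C_1 maps a triangle to the signed sum of its edges. For instance
  ∂[2,3,4] = [3,4] − [2,4] + [2,3],
  ∂[3,4,6] = [4,6] − [3,6] + [3,4].
The 12×6 boundary matrix has rank 6 and Smith normal form diag(1,1,1,1,1,1).

Now H_k = ker ∂_k / im ∂_{k+1}, so:

  H_0: rank C_0 − rank ∂_1 = 6 − 5 = 1, and the invariant factors of ∂_1 are all 1, so H_0 = Z.
  H_1: rank ker ∂_1 − rank ∂_2 = (12 − 5) − 6 = 1, and the invariant factors of ∂_2 are all 1, so H_1 = Z.
  H_2: rank ker ∂_2 − rank ∂_3 = (6 − 6) − 0 = 0, and there is no ∂_3, so H_2 = 0.

(K is a triangulation of the cylinder S^1 x I.)

H_0 = Z,  H_1 = Z,  H_2 = 0.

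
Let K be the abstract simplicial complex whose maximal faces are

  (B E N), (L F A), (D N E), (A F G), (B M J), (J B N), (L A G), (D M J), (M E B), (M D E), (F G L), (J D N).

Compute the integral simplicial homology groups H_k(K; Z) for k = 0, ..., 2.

Fix the vertex order A < B < D < E < F < G < J < L < M < N and write every simplex with vertices in increasing order. Then dim K = 2 and the simplices of K are:

  0-simplices (10): A, B, D, E, F, G, J, L, M, N
  1-simplices (18): AF, AG, AL, BE, BJ, BM, BN, DE, DJ, DM, DN, EM, EN, FG, FL, GL, JM, JN
  2-simplices (12): AFG, AFL, AGL, BEM, BEN, BJM, BJN, DEM, DEN, DJM, DJN, FGL

Hence C_0 ≅ Z^10, C_1 ≅ Z^18, C_2 ≅ Z^12.

The boundary map ∂_1: C_1 → C_0 is given by ∂[p,q] = [q] − [p].
This gives a 10×18 integer matrix of rank 8; reducing to Smith normal form yields diagonal entries (1,1,1,1,1,1,1,1).

Boundary ∂_2: C_2 → C_1 maps a triangle to the signed sum of its edges. For instance
  ∂FGL = GL − FL + FG,
  ∂DEN = EN − DN + DE.
The 18×12 boundary matrix has rank 10 and Smith normal form diag(1,1,1,1,1,1,1,1,1,1).

Reading off H_k = ker ∂_k / im ∂_{k+1}:

  H_0: rank C_0 − rank ∂_1 = 10 − 8 = 2, and the invariant factors of ∂_1 are all 1, so H_0 = Z^2.
  H_1: rank ker ∂_1 − rank ∂_2 = (18 − 8) − 10 = 0, and the invariant factors of ∂_2 are all 1, so H_1 = 0.
  H_2: rank ker ∂_2 − rank ∂_3 = (12 − 10) − 0 = 2, and there is no ∂_3, so H_2 = Z^2.

As a check, the Euler characteristic is 10 − 18 + 12 = 4, which agrees with 2 − 0 + 2 = 4.
(K is a triangulation of the disjoint union of the 2-sphere S^2 and the 2-sphere S^2.)

H_0 ≅ Z^2,  H_1 = 0,  H_2 ≅ Z^2.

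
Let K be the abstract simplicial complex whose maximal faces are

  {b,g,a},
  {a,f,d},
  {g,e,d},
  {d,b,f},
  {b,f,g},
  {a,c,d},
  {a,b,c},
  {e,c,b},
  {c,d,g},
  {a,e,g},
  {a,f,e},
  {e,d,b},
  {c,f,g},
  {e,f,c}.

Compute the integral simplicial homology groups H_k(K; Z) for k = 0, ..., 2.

H_0 ≅ Z,  H_1 ≅ Z^2,  H_2 ≅ Z.

Fix the vertex order a < b < c < d < e < f < g and write every simplex with vertices in increasing order. Then dim K = 2 and the simplices of K are:

  0-simplices (7): a, b, c, d, e, f, g
  1-simplices (21): ab, ac, ad, ae, af, ag, bc, bd, be, bf, bg, cd, ce, cf, cg, de, df, dg, ef, eg, fg
  2-simplices (14): abc, abg, acd, adf, aef, aeg, bce, bde, bdf, bfg, cdg, cef, cfg, deg

so the chain groups are C_0 ≅ Z^7, C_1 ≅ Z^21, C_2 ≅ Z^14.

∂_1: C_1 → C_0 is given by ∂[p,q] = [q] − [p].
The resulting 7×21 matrix has rank 6, and its Smith normal form has invariant factors (1,1,1,1,1,1).

∂_2: C_2 → C_1 sends each 2-simplex [p,q,r] to [q,r] − [p,r] + [p,q]. For instance
  ∂abg = bg − ag + ab,
  ∂bfg = fg − bg + bf.
As a 21×14 matrix over Z this has rank 13, with invariant factors (1,1,1,1,1,1,1,1,1,1,1,1,1).

Reading off H_k = ker ∂_k / im ∂_{k+1}:

  H_0: rank C_0 − rank ∂_1 = 7 − 6 = 1, and the invariant factors of ∂_1 are all 1, so H_0 = Z.
  H_1: rank ker ∂_1 − rank ∂_2 = (21 − 6) − 13 = 2, and the invariant factors of ∂_2 are all 1, so H_1 = Z^2.
  H_2: rank ker ∂_2 − rank ∂_3 = (14 − 13) − 0 = 1, and there is no ∂_3, so H_2 = Z.

As a check, the Euler characteristic is 7 − 21 + 14 = 0, which agrees with 1 − 2 + 1 = 0.
(K is a triangulation of the torus T^2.)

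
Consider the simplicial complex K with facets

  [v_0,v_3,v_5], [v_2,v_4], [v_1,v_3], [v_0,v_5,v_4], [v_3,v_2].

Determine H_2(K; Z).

K has 6 vertices, 8 edges, 2 triangles.
rank ∂_2 = 2, rank ∂_3 = 0 ⇒ b_2 = 2 − 2 − 0 = 0. So H_2 = 0.

H_2 ≅ 0.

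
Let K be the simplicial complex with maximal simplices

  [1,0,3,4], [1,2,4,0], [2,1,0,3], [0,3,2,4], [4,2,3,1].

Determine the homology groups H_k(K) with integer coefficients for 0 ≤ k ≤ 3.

H_0 ≅ Z,  H_1 = 0,  H_2 = 0,  H_3 ≅ Z.

We work with the vertex ordering 0 < 1 < 2 < 3 < 4. The simplices of K, each written with vertices in increasing order, are:

  0-simplices (5): [0], [1], [2], [3], [4]
  1-simplices (10): [0,1], [0,2], [0,3], [0,4], [1,2], [1,3], [1,4], [2,3], [2,4], [3,4]
  2-simplices (10): [0,1,2], [0,1,3], [0,1,4], [0,2,3], [0,2,4], [0,3,4], [1,2,3], [1,2,4], [1,3,4], [2,3,4]
  3-simplices (5): [0,1,2,3], [0,1,2,4], [0,1,3,4], [0,2,3,4], [1,2,3,4]

giving chain groups C_0 ≅ Z^5, C_1 ≅ Z^10, C_2 ≅ Z^10, C_3 ≅ Z^5.

Boundary ∂_1: C_1 → C_0 is given by ∂[p,q] = [q] − [p].
This gives a 5×10 integer matrix of rank 4; reducing to Smith normal form yields diagonal entries (1,1,1,1).

∂_2: C_2 → C_1 acts by ∂[p,q,r] = [q,r] − [p,r] + [p,q]. For instance
  ∂[0,2,3] = [2,3] − [0,3] + [0,2],
  ∂[0,2,4] = [2,4] − [0,4] + [0,2].
The 10×10 boundary matrix has rank 6 and Smith normal form diag(1,1,1,1,1,1).

∂_3: C_3 → C_2 sends each 3-simplex σ to the alternating sum Σ_i (−1)^i (σ with its i-th vertex removed). For instance
  ∂[0,1,3,4] = [1,3,4] − [0,3,4] + [0,1,4] − [0,1,3],
  ∂[0,1,2,4] = [1,2,4] − [0,2,4] + [0,1,4] − [0,1,2].
This gives a 10×5 integer matrix of rank 4; reducing to Smith normal form yields diagonal entries (1,1,1,1).

Computing H_k = (kernel of ∂_k) / (image of ∂_{k+1}):

  H_0: rank C_0 − rank ∂_1 = 5 − 4 = 1, and the invariant factors of ∂_1 are all 1, so H_0 ≅ Z.
  H_1: rank ker ∂_1 − rank ∂_2 = (10 − 4) − 6 = 0, and the invariant factors of ∂_2 are all 1, so H_1 ≅ 0.
  H_2: rank ker ∂_2 − rank ∂_3 = (10 − 6) − 4 = 0, and the invariant factors of ∂_3 are all 1, so H_2 ≅ 0.
  H_3: rank ker ∂_3 − rank ∂_4 = (5 − 4) − 0 = 1, and there is no ∂_4, so H_3 ≅ Z.

(K is a triangulation of the 3-sphere S^3.)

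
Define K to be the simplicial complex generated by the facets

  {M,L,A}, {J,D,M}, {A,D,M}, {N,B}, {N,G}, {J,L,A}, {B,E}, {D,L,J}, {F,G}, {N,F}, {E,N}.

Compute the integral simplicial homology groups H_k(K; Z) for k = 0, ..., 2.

K has 10 vertices, 16 edges, 5 triangles.
rank ∂_0 = 0, rank ∂_1 = 8 ⇒ b_0 = 10 − 0 − 8 = 2; all invariant factors of ∂_1 are 1 so no torsion. So H_0 ≅ Z^2.
rank ∂_1 = 8, rank ∂_2 = 5 ⇒ b_1 = 16 − 8 − 5 = 3; all invariant factors of ∂_2 are 1 so no torsion. So H_1 ≅ Z^3.
rank ∂_2 = 5, rank ∂_3 = 0 ⇒ b_2 = 5 − 5 − 0 = 0. So H_2 ≅ 0.

H_0 ≅ Z^2,  H_1 ≅ Z^3,  H_2 = 0.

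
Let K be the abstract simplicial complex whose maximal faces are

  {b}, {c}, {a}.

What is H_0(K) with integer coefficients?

Order the vertices as a < b < c. Listing each simplex with vertices in this order, K has dimension 0 with simplices:

  0-simplices (3): a, b, c

giving chain groups C_0 ≅ Z^3.

Computing H_k = (kernel of ∂_k) / (image of ∂_{k+1}):

  H_0: rank C_0 − rank ∂_1 = 3 − 0 = 3, and there is no ∂_1, so H_0 = Z^3.

(K is a triangulation of a set of 3 points.)

H_0 ≅ Z^3.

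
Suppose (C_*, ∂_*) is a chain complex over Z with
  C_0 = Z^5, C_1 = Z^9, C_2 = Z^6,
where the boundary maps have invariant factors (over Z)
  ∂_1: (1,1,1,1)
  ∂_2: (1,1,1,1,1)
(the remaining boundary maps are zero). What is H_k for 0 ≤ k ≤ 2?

H_0: b_0 = 5 − 0 − 4 = 1; torsion from ∂_1 factors > 1: none. So H_0 ≅ Z.
H_1: b_1 = 9 − 4 − 5 = 0; torsion from ∂_2 factors > 1: none. So H_1 ≅ 0.
H_2: b_2 = 6 − 5 − 0 = 1; torsion from ∂_3 factors > 1: none. So H_2 ≅ Z.

H_0 ≅ Z,  H_1 = 0,  H_2 ≅ Z.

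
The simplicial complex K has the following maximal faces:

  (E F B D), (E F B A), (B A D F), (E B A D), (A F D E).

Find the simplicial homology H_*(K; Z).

H_0 ≅ Z,  H_1 = 0,  H_2 = 0,  H_3 ≅ Z.

We work with the vertex ordering A < B < D < E < F. The simplices of K, each written with vertices in increasing order, are:

  0-simplices (5): A, B, D, E, F
  1-simplices (10): AB, AD, AE, AF, BD, BE, BF, DE, DF, EF
  2-simplices (10): ABD, ABE, ABF, ADE, ADF, AEF, BDE, BDF, BEF, DEF
  3-simplices (5): ABDE, ABDF, ABEF, ADEF, BDEF

so the chain groups are C_0 ≅ Z^5, C_1 ≅ Z^10, C_2 ≅ Z^10, C_3 ≅ Z^5.

Boundary ∂_1: C_1 → C_0 maps an edge to its endpoints' difference, ∂[p,q] = q − p. For instance
  ∂AF = F − A.
This gives a 5×10 integer matrix of rank 4; reducing to Smith normal form yields diagonal entries (1,1,1,1).

∂_2: C_2 → C_1 maps a triangle to the signed sum of its edges. For instance
  ∂ABD = BD − AD + AB,
  ∂DEF = EF − DF + DE.
The 10×10 boundary matrix has rank 6 and Smith normal form diag(1,1,1,1,1,1).

The boundary map ∂_3: C_3 → C_2 sends each 3-simplex σ to the alternating sum Σ_i (−1)^i (σ with its i-th vertex removed). For instance
  ∂ADEF = DEF − AEF + ADF − ADE,
  ∂ABDF = BDF − ADF + ABF − ABD.
This gives a 10×5 integer matrix of rank 4; reducing to Smith normal form yields diagonal entries (1,1,1,1).

Now H_k = ker ∂_k / im ∂_{k+1}, so:

  H_0: rank C_0 − rank ∂_1 = 5 − 4 = 1, and the invariant factors of ∂_1 are all 1, so H_0 ≅ Z.
  H_1: rank ker ∂_1 − rank ∂_2 = (10 − 4) − 6 = 0, and the invariant factors of ∂_2 are all 1, so H_1 ≅ 0.
  H_2: rank ker ∂_2 − rank ∂_3 = (10 − 6) − 4 = 0, and the invariant factors of ∂_3 are all 1, so H_2 ≅ 0.
  H_3: rank ker ∂_3 − rank ∂_4 = (5 − 4) − 0 = 1, and there is no ∂_4, so H_3 ≅ Z.

(K is a triangulation of the 3-sphere S^3.)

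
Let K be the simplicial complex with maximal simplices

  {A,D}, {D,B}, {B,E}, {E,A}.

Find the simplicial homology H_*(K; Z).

H_0 ≅ Z,  H_1 ≅ Z.

Take the total order A < B < D < E on the vertex set. Then K (dimension 1) consists of the simplices:

  0-simplices (4): A, B, D, E
  1-simplices (4): AD, AE, BD, BE

giving chain groups C_0 ≅ Z^4, C_1 ≅ Z^4.

Boundary ∂_1: C_1 → C_0 maps an edge to its endpoints' difference, ∂[p,q] = q − p. For instance
  ∂BE = E − B.
This gives a 4×4 integer matrix of rank 3; reducing to Smith normal form yields diagonal entries (1,1,1).

Computing H_k = (kernel of ∂_k) / (image of ∂_{k+1}):

  H_0: rank C_0 − rank ∂_1 = 4 − 3 = 1, and the invariant factors of ∂_1 are all 1, so H_0 ≅ Z.
  H_1: rank ker ∂_1 − rank ∂_2 = (4 − 3) − 0 = 1, and there is no ∂_2, so H_1 ≅ Z.

(K is a triangulation of the circle S^1.)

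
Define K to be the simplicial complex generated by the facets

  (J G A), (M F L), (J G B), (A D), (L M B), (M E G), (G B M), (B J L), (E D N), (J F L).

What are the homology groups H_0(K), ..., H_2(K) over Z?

H_0 ≅ Z,  H_1 ≅ Z,  H_2 = 0.

Take the total order A < B < D < E < F < G < J < L < M < N on the vertex set. Then K (dimension 2) consists of the simplices:

  0-simplices (10): A, B, D, E, F, G, J, L, M, N
  1-simplices (19): AD, AG, AJ, BG, BJ, BL, BM, DE, DN, EG, EM, EN, FJ, FL, FM, GJ, GM, JL, LM
  2-simplices (9): AGJ, BGJ, BGM, BJL, BLM, DEN, EGM, FJL, FLM

giving chain groups C_0 ≅ Z^10, C_1 ≅ Z^19, C_2 ≅ Z^9.

∂_1: C_1 → C_0 is given by ∂[p,q] = [q] − [p]. For instance
  ∂GM = M − G.
This gives a 10×19 integer matrix of rank 9; reducing to Smith normal form yields diagonal entries (1,1,1,1,1,1,1,1,1).

The boundary map ∂_2: C_2 → C_1 sends each 2-simplex [p,q,r] to [q,r] − [p,r] + [p,q]. For instance
  ∂BGM = GM − BM + BG,
  ∂AGJ = GJ − AJ + AG.
This gives a 19×9 integer matrix of rank 9; reducing to Smith normal form yields diagonal entries (1,1,1,1,1,1,1,1,1).

Reading off H_k = ker ∂_k / im ∂_{k+1}:

  H_0: rank C_0 − rank ∂_1 = 10 − 9 = 1, and the invariant factors of ∂_1 are all 1, so H_0 ≅ Z.
  H_1: rank ker ∂_1 − rank ∂_2 = (19 − 9) − 9 = 1, and the invariant factors of ∂_2 are all 1, so H_1 ≅ Z.
  H_2: rank ker ∂_2 − rank ∂_3 = (9 − 9) − 0 = 0, and there is no ∂_3, so H_2 ≅ 0.

As a check, the Euler characteristic is 10 − 19 + 9 = 0, which agrees with 1 − 1 + 0 = 0.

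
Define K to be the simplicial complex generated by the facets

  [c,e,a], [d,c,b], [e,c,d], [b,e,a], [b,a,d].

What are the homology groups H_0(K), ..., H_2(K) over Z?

H_0 = Z,  H_1 = Z,  H_2 = 0.

K has 5 vertices, 10 edges, 5 triangles.
rank ∂_0 = 0, rank ∂_1 = 4 ⇒ b_0 = 5 − 0 − 4 = 1; all invariant factors of ∂_1 are 1 so no torsion. So H_0 ≅ Z.
rank ∂_1 = 4, rank ∂_2 = 5 ⇒ b_1 = 10 − 4 − 5 = 1; all invariant factors of ∂_2 are 1 so no torsion. So H_1 ≅ Z.
rank ∂_2 = 5, rank ∂_3 = 0 ⇒ b_2 = 5 − 5 − 0 = 0. So H_2 ≅ 0.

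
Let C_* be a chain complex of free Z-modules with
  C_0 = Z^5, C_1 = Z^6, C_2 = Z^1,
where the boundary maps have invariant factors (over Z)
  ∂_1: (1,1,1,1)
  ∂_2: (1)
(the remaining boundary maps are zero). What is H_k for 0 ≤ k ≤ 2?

H_0: b_0 = 5 − 0 − 4 = 1; torsion from ∂_1 factors > 1: none. So H_0 ≅ Z.
H_1: b_1 = 6 − 4 − 1 = 1; torsion from ∂_2 factors > 1: none. So H_1 ≅ Z.
H_2: b_2 = 1 − 1 − 0 = 0; torsion from ∂_3 factors > 1: none. So H_2 ≅ 0.

H_0 ≅ Z,  H_1 ≅ Z,  H_2 = 0.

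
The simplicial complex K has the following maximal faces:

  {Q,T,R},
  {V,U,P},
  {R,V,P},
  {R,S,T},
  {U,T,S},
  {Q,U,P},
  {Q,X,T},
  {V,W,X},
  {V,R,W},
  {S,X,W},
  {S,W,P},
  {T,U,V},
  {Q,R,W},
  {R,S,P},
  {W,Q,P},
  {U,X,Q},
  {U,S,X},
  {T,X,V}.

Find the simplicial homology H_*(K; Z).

H_0 = Z,  H_1 = Z × Z/2,  H_2 = 0.

Fix the vertex order P < Q < R < S < T < U < V < W < X and write every simplex with vertices in increasing order. Then dim K = 2 and the simplices of K are:

  0-simplices (9): P, Q, R, S, T, U, V, W, X
  1-simplices (27): PQ, PR, PS, PU, PV, PW, QR, QT, QU, QW, QX, RS, RT, RV, RW, ST, SU, SW, SX, TU, TV, TX, UV, UX, VW, VX, WX
  2-simplices (18): PQU, PQW, PRS, PRV, PSW, PUV, QRT, QRW, QTX, QUX, RST, RVW, STU, SUX, SWX, TUV, TVX, VWX

giving chain groups C_0 ≅ Z^9, C_1 ≅ Z^27, C_2 ≅ Z^18.

The boundary map ∂_1: C_1 → C_0 sends each edge [p,q] (with p < q) to q − p.
This gives a 9×27 integer matrix of rank 8; reducing to Smith normal form yields diagonal entries (1,1,1,1,1,1,1,1).

The boundary map ∂_2: C_2 → C_1 acts by ∂[p,q,r] = [q,r] − [p,r] + [p,q]. For instance
  ∂PQU = QU − PU + PQ,
  ∂RST = ST − RT + RS.
The resulting 27×18 matrix has rank 18, and its Smith normal form has invariant factors (1,1,1,1,1,1,1,1,1,1,1,1,1,1,1,1,1,2).

From H_k ≅ ker(∂_k) / im(∂_{k+1}) we obtain:

  H_0: rank C_0 − rank ∂_1 = 9 − 8 = 1, and the invariant factors of ∂_1 are all 1, so H_0 ≅ Z.
  H_1: rank ker ∂_1 − rank ∂_2 = (27 − 8) − 18 = 1, and ∂_2 has invariant factor 2 > 1, so H_1 ≅ Z × Z/2.
  H_2: rank ker ∂_2 − rank ∂_3 = (18 − 18) − 0 = 0, and there is no ∂_3, so H_2 ≅ 0.

As a check, the Euler characteristic is 9 − 27 + 18 = 0, which agrees with 1 − 1 + 0 = 0.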